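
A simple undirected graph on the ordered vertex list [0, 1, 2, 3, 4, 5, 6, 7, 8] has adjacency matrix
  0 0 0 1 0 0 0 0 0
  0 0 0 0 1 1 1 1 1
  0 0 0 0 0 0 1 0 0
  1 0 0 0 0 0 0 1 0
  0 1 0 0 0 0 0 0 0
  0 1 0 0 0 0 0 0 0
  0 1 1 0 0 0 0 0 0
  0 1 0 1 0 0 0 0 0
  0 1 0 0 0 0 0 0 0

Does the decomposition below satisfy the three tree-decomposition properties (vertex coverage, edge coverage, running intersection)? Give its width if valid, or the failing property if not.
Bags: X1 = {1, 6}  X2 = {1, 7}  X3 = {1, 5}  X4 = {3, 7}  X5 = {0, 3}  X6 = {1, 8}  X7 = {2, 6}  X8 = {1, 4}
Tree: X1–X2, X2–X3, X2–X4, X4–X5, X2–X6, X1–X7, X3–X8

Vertex coverage: the bags together contain {0, 1, 2, 3, 4, 5, 6, 7, 8}, the full vertex set. Edge coverage: each edge of G has both endpoints in at least one bag. Running intersection: for every vertex, the bags containing it form a connected subtree. All three properties hold, so this is a valid tree decomposition of width max|bag| − 1 = 1, and hence tw(G) ≤ 1.

Yes; width 1.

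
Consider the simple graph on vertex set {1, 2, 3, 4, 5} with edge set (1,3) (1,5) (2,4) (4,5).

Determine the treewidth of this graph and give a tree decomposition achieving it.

Treewidth 1.
One such decomposition:
Bags: B1 = {2, 4}  B2 = {4, 5}  B3 = {1, 5}  B4 = {1, 3}
Tree: B1–B2, B2–B3, B3–B4

Every bag has size at most 2, so the width is 2 − 1 = 1 and tw(G) ≤ 1. Since G has at least one edge (e.g. 2–4), it is not an edgeless graph, so tw(G) ≥ 1. Hence tw(G) = 1 exactly.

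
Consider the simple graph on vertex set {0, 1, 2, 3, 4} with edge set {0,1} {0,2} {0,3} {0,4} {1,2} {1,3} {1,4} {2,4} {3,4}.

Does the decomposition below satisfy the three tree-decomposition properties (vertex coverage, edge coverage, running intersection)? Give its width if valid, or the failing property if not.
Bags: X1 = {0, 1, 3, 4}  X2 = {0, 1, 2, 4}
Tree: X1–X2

Yes; width 3.

Every vertex of G appears in some bag (union = {0, 1, 2, 3, 4}); every edge is covered by a bag; and for each vertex v the set of bags containing v is connected in the bag tree. The decomposition is therefore valid. The largest bag has 4 vertices, so the width is 3.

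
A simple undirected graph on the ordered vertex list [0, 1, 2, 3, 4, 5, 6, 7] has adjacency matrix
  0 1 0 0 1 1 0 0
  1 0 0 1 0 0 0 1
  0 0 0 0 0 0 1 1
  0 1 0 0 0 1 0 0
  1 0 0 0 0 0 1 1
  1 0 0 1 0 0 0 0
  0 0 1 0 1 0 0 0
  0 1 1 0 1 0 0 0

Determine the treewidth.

2

A width-2 tree decomposition is:
Bags: B1 = {2, 6, 7}  B2 = {4, 6, 7}  B3 = {1, 4, 7}  B4 = {0, 1, 4}  B5 = {0, 1, 3}  B6 = {0, 3, 5}
Tree: B1–B2, B2–B3, B3–B4, B4–B5, B5–B6
Each bag holds 3 vertices, so the decomposition has width 2, which upper-bounds the treewidth. The edges 2–6–4–7–2 form a cycle, so G is not a tree and its treewidth is at least 2. Hence tw(G) = 2 exactly.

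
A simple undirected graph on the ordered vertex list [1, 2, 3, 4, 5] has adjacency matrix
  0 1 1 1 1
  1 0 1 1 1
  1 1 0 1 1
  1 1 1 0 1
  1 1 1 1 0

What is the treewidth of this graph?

4

A width-4 tree decomposition is:
Bags: B1 = {1, 2, 3, 4, 5}
Tree: (single bag)
With just one bag of size 5, the width is 5 − 1 = 4, so tw(G) ≤ 4. Conversely, {1, 2, 3, 4, 5} is a clique of size 5, and the vertices of any clique must share a bag in every tree decomposition; so some bag has ≥ 5 vertices and tw(G) ≥ 4. Combining the bounds, tw(G) = 4.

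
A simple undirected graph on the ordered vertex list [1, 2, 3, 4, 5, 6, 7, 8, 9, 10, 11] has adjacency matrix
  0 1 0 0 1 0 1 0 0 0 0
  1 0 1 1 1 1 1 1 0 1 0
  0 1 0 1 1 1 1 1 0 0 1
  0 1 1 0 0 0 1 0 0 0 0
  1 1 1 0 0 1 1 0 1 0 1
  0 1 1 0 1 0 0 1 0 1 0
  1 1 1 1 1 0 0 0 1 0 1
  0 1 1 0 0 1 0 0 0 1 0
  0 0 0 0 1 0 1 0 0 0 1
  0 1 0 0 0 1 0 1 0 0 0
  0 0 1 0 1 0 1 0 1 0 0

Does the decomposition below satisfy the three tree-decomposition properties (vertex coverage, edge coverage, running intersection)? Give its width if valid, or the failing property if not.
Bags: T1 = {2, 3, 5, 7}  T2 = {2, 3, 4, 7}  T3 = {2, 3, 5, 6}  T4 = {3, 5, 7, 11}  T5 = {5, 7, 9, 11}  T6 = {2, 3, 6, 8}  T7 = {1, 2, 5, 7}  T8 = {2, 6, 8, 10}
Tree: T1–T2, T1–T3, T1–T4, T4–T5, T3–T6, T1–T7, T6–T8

Yes; width 3.

Every vertex of G appears in some bag (union = {1, 2, 3, 4, 5, 6, 7, 8, 9, 10, 11}); every edge is covered by a bag; and for each vertex v the set of bags containing v is connected in the bag tree. The decomposition is therefore valid. The largest bag has 4 vertices, so the width is 3.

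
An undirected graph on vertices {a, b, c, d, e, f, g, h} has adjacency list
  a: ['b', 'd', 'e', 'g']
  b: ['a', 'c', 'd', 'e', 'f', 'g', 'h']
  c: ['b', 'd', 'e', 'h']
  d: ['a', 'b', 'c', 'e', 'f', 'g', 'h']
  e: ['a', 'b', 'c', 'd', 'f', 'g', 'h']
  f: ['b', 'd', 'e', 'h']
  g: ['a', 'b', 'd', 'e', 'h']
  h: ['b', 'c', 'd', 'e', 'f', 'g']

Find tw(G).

A width-4 tree decomposition is:
Bags: B1 = {a, b, d, e, g}  B2 = {b, d, e, g, h}  B3 = {b, d, e, f, h}  B4 = {b, c, d, e, h}
Tree: B1–B2, B2–B3, B3–B4
Each bag holds 5 vertices, so the decomposition has width 4, which upper-bounds the treewidth. Conversely, {b, d, e, g, h} is a clique of size 5, and the vertices of any clique must share a bag in every tree decomposition; so some bag has ≥ 5 vertices and tw(G) ≥ 4. The upper and lower bounds meet at 4, so that is the treewidth.

4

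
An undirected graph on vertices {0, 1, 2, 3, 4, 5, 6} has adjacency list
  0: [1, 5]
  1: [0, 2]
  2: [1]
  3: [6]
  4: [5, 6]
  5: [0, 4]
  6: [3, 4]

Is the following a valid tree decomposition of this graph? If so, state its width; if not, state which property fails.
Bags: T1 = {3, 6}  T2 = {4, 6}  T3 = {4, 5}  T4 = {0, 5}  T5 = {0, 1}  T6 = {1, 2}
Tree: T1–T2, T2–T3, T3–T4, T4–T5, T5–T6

Yes; width 1.

Checking the three conditions: (i) the bags cover all of {0, 1, 2, 3, 4, 5, 6}; (ii) for each edge, some bag contains both endpoints; (iii) the bags containing any fixed vertex form a subtree. All hold, so the decomposition is valid with width 2 − 1 = 1.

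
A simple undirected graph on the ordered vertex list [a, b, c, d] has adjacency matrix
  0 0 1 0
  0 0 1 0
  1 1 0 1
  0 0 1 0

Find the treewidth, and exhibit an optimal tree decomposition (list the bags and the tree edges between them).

Treewidth 1.
One such decomposition:
Bags: B1 = {a, c}  B2 = {c, d}  B3 = {b, c}
Tree: B1–B2, B2–B3

The largest bag has 2 vertices, giving width 1; this decomposition certifies tw(G) ≤ 1. Since G has at least one edge (e.g. c–a), it is not an edgeless graph, so tw(G) ≥ 1. Combining the bounds, tw(G) = 1.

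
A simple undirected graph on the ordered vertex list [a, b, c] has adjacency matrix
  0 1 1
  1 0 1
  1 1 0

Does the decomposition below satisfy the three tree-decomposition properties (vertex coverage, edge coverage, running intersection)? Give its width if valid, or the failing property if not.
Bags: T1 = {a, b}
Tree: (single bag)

No — vertex c appears in no bag.

A tree decomposition must satisfy three properties: every vertex lies in some bag; for every edge, both endpoints lie together in some bag; and for every vertex, the bags containing it form a connected subtree. Here vertex c appears in no bag, so the decomposition is invalid.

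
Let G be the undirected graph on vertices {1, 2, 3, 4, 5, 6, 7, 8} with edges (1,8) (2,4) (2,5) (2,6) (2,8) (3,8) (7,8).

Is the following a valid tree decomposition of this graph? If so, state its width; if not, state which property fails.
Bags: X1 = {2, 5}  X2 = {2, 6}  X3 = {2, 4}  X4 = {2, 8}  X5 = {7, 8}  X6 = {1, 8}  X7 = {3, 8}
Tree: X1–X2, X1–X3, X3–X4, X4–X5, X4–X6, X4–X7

Yes; width 1.

Every vertex of G appears in some bag (union = {1, 2, 3, 4, 5, 6, 7, 8}); every edge is covered by a bag; and for each vertex v the set of bags containing v is connected in the bag tree. The decomposition is therefore valid. The largest bag has 2 vertices, so the width is 1.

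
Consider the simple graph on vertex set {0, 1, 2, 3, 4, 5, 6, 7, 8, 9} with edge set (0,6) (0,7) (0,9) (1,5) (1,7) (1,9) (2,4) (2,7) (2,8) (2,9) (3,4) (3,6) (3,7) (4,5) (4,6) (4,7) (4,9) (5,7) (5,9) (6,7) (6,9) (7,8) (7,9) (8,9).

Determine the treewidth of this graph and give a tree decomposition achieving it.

Treewidth 3.
One such decomposition:
Bags: B1 = {4, 6, 7, 9}  B2 = {2, 4, 7, 9}  B3 = {4, 5, 7, 9}  B4 = {1, 5, 7, 9}  B5 = {3, 4, 6, 7}  B6 = {2, 7, 8, 9}  B7 = {0, 6, 7, 9}
Tree: B1–B2, B2–B3, B3–B4, B1–B5, B2–B6, B1–B7

Each bag holds 4 vertices, so the decomposition has width 3, which upper-bounds the treewidth. For the lower bound, the 4 vertices {0, 6, 7, 9} are pairwise adjacent, and any tree decomposition puts a clique entirely inside one bag — forcing width ≥ 3. The upper and lower bounds meet at 3, so that is the treewidth.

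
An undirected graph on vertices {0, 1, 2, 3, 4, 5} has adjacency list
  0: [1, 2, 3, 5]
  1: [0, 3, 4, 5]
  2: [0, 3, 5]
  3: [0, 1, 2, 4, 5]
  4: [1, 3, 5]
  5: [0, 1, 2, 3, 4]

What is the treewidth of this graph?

A width-3 tree decomposition is:
Bags: B1 = {0, 1, 3, 5}  B2 = {0, 2, 3, 5}  B3 = {1, 3, 4, 5}
Tree: B1–B2, B1–B3
The largest bag has 4 vertices, giving width 3; this decomposition certifies tw(G) ≤ 3. For the lower bound, the 4 vertices {0, 1, 3, 5} are pairwise adjacent, and any tree decomposition puts a clique entirely inside one bag — forcing width ≥ 3. Combining the bounds, tw(G) = 3.

3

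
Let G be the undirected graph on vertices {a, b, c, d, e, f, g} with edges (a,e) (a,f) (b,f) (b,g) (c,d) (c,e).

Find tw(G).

A width-1 tree decomposition is:
Bags: B1 = {b, g}  B2 = {b, f}  B3 = {a, f}  B4 = {a, e}  B5 = {c, e}  B6 = {c, d}
Tree: B1–B2, B2–B3, B3–B4, B4–B5, B5–B6
Every bag has size at most 2, so the width is 2 − 1 = 1 and tw(G) ≤ 1. G has an edge, so its treewidth is at least 1. Combining the bounds, tw(G) = 1.

1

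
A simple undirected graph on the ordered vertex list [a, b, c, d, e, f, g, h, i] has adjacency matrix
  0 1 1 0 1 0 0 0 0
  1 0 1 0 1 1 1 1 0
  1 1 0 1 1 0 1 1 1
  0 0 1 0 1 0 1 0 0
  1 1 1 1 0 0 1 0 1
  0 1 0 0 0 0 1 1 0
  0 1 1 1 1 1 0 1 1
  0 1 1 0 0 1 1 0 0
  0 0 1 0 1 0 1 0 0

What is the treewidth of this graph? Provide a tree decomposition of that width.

Treewidth 3.
Bags: B1 = {b, c, e, g}  B2 = {a, b, c, e}  B3 = {b, c, g, h}  B4 = {c, e, g, i}  B5 = {c, d, e, g}  B6 = {b, f, g, h}
Tree: B1–B2, B1–B3, B1–B4, B4–B5, B3–B6

The largest bag has 4 vertices, giving width 3; this decomposition certifies tw(G) ≤ 3. For the lower bound, the 4 vertices {c, d, e, g} are pairwise adjacent, and any tree decomposition puts a clique entirely inside one bag — forcing width ≥ 3. The upper and lower bounds meet at 3, so that is the treewidth.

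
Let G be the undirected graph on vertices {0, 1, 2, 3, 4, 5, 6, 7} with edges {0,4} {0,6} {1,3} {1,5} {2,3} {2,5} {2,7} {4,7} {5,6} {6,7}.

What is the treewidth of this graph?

A width-2 tree decomposition is:
Bags: B1 = {1, 3, 5}  B2 = {2, 3, 5}  B3 = {2, 5, 6}  B4 = {2, 6, 7}  B5 = {0, 6, 7}  B6 = {0, 4, 7}
Tree: B1–B2, B2–B3, B3–B4, B4–B5, B5–B6
Every bag has size at most 3, so the width is 3 − 1 = 2 and tw(G) ≤ 2. Since 1–3–2–5–1 is a cycle in G, G is not acyclic. Forests are exactly the graphs of treewidth ≤ 1, so tw(G) ≥ 2. Combining the bounds, tw(G) = 2.

2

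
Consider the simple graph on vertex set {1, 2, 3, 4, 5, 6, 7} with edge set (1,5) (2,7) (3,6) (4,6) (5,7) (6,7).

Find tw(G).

1

A width-1 tree decomposition is:
Bags: B1 = {5, 7}  B2 = {6, 7}  B3 = {4, 6}  B4 = {3, 6}  B5 = {1, 5}  B6 = {2, 7}
Tree: B1–B2, B2–B3, B2–B4, B1–B5, B2–B6
Each bag holds 2 vertices, so the decomposition has width 1, which upper-bounds the treewidth. G has an edge, so its treewidth is at least 1. The upper and lower bounds meet at 1, so that is the treewidth.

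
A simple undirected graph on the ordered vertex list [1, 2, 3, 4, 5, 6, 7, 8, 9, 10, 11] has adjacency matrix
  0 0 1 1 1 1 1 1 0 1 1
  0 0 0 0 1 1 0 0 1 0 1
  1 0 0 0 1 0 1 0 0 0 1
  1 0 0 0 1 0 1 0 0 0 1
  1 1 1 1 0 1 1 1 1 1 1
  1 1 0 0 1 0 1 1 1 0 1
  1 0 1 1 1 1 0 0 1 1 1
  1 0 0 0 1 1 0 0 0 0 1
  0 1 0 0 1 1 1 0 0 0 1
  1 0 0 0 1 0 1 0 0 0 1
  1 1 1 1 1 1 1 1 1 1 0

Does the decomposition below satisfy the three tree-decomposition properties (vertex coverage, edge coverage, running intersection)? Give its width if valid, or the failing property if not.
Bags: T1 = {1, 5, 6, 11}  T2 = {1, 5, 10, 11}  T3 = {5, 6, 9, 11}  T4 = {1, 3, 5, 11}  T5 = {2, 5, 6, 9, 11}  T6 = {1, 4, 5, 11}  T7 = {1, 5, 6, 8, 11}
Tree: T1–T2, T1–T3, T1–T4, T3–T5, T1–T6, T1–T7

A tree decomposition must satisfy three properties: every vertex lies in some bag; for every edge, both endpoints lie together in some bag; and for every vertex, the bags containing it form a connected subtree. Here vertex 7 appears in no bag, so the decomposition is invalid.

No — vertex 7 appears in no bag.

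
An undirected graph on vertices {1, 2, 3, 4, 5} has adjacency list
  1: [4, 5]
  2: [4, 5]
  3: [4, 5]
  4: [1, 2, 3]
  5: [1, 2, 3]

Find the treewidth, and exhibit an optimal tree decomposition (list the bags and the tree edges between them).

Treewidth 2.
One such decomposition:
Bags: B1 = {1, 4, 5}  B2 = {2, 4, 5}  B3 = {3, 4, 5}
Tree: B1–B2, B2–B3

The largest bag has 3 vertices, giving width 2; this decomposition certifies tw(G) ≤ 2. Since 1–4–2–5–1 is a cycle in G, G is not acyclic. Forests are exactly the graphs of treewidth ≤ 1, so tw(G) ≥ 2. Therefore the treewidth is 2.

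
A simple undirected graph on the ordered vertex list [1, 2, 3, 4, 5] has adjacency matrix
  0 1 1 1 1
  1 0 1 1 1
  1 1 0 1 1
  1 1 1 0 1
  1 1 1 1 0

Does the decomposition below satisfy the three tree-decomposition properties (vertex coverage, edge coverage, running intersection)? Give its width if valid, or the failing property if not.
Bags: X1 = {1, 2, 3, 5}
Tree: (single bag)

A tree decomposition must satisfy three properties: every vertex lies in some bag; for every edge, both endpoints lie together in some bag; and for every vertex, the bags containing it form a connected subtree. Here vertex 4 appears in no bag, so the decomposition is invalid.

No — vertex 4 appears in no bag.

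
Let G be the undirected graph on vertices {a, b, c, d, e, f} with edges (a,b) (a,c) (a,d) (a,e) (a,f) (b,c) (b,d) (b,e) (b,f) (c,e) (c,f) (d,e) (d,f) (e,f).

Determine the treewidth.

4

A width-4 tree decomposition is:
Bags: B1 = {a, b, d, e, f}  B2 = {a, b, c, e, f}
Tree: B1–B2
Every bag has size at most 5, so the width is 5 − 1 = 4 and tw(G) ≤ 4. For the lower bound, the 5 vertices {a, b, d, e, f} are pairwise adjacent, and any tree decomposition puts a clique entirely inside one bag — forcing width ≥ 4. Therefore the treewidth is 4.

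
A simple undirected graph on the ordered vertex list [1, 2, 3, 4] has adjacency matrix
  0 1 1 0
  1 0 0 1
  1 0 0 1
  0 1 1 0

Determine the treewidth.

A width-2 tree decomposition is:
Bags: B1 = {1, 3, 4}  B2 = {1, 2, 4}
Tree: B1–B2
Each bag holds 3 vertices, so the decomposition has width 2, which upper-bounds the treewidth. The edges 4–3–1–2–4 form a cycle, so G is not a tree and its treewidth is at least 2. The upper and lower bounds meet at 2, so that is the treewidth.

2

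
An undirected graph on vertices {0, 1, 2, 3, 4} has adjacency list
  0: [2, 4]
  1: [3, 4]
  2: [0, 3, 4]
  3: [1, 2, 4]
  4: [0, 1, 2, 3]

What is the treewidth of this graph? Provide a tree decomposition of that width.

Treewidth 2.
One optimal decomposition is:
Bags: B1 = {2, 3, 4}  B2 = {1, 3, 4}  B3 = {0, 2, 4}
Tree: B1–B2, B1–B3

Every bag has size at most 3, so the width is 3 − 1 = 2 and tw(G) ≤ 2. On the other hand G contains the 3-clique {1, 3, 4}. A clique must lie in a single bag of any decomposition, so no decomposition can have width below 2. Therefore the treewidth is 2.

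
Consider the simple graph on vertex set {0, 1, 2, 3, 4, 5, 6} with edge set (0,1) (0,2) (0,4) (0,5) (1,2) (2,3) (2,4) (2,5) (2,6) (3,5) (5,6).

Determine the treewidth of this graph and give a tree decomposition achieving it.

Treewidth 2.
Bags: B1 = {2, 3, 5}  B2 = {0, 2, 5}  B3 = {2, 5, 6}  B4 = {0, 1, 2}  B5 = {0, 2, 4}
Tree: B1–B2, B1–B3, B2–B4, B4–B5

Every bag has size at most 3, so the width is 3 − 1 = 2 and tw(G) ≤ 2. On the other hand G contains the 3-clique {0, 1, 2}. A clique must lie in a single bag of any decomposition, so no decomposition can have width below 2. The upper and lower bounds meet at 2, so that is the treewidth.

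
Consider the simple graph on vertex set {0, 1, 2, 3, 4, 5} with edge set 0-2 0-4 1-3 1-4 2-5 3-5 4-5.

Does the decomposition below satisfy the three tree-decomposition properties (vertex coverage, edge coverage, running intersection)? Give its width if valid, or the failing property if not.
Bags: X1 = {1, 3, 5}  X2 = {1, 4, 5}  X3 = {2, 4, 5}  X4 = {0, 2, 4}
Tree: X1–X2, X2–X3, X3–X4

Every vertex of G appears in some bag (union = {0, 1, 2, 3, 4, 5}); every edge is covered by a bag; and for each vertex v the set of bags containing v is connected in the bag tree. The decomposition is therefore valid. The largest bag has 3 vertices, so the width is 2.

Yes; width 2.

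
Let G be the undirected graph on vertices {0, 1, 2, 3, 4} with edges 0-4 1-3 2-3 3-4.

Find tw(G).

A width-1 tree decomposition is:
Bags: B1 = {2, 3}  B2 = {1, 3}  B3 = {3, 4}  B4 = {0, 4}
Tree: B1–B2, B1–B3, B3–B4
Every bag has size at most 2, so the width is 2 − 1 = 1 and tw(G) ≤ 1. Since G has at least one edge (e.g. 2–3), it is not an edgeless graph, so tw(G) ≥ 1. The upper and lower bounds meet at 1, so that is the treewidth.

1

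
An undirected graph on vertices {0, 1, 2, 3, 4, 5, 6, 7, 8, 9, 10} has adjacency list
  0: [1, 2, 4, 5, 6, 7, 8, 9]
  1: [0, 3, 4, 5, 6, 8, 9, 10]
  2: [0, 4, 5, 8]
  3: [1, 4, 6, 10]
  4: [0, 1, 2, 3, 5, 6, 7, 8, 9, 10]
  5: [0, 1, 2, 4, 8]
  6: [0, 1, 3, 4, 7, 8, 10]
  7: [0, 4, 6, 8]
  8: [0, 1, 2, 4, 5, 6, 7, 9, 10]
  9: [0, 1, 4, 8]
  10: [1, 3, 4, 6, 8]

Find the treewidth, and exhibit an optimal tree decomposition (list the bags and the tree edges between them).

Treewidth 4.
One such decomposition:
Bags: B1 = {0, 1, 4, 6, 8}  B2 = {0, 1, 4, 5, 8}  B3 = {0, 2, 4, 5, 8}  B4 = {0, 4, 6, 7, 8}  B5 = {1, 4, 6, 8, 10}  B6 = {1, 3, 4, 6, 10}  B7 = {0, 1, 4, 8, 9}
Tree: B1–B2, B2–B3, B1–B4, B1–B5, B5–B6, B1–B7

Each bag holds 5 vertices, so the decomposition has width 4, which upper-bounds the treewidth. For the lower bound, the 5 vertices {0, 1, 4, 8, 9} are pairwise adjacent, and any tree decomposition puts a clique entirely inside one bag — forcing width ≥ 4. The upper and lower bounds meet at 4, so that is the treewidth.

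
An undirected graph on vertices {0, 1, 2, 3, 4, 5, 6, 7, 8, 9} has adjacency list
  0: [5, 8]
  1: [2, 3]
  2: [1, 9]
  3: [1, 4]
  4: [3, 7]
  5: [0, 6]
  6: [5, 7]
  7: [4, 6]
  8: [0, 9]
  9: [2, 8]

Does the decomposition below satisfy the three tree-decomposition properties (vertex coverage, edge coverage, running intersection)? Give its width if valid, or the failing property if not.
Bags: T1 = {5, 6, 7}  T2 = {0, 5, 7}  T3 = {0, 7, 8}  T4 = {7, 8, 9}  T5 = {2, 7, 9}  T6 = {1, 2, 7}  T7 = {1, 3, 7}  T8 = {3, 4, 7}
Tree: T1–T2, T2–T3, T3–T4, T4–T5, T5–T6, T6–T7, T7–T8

Every vertex of G appears in some bag (union = {0, 1, 2, 3, 4, 5, 6, 7, 8, 9}); every edge is covered by a bag; and for each vertex v the set of bags containing v is connected in the bag tree. The decomposition is therefore valid. The largest bag has 3 vertices, so the width is 2.

Yes; width 2.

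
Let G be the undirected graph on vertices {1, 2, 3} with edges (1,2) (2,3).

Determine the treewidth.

1

A width-1 tree decomposition is:
Bags: B1 = {2, 3}  B2 = {1, 2}
Tree: B1–B2
Every bag has size at most 2, so the width is 2 − 1 = 1 and tw(G) ≤ 1. Any graph with an edge has treewidth ≥ 1, and G has the edge 3–2. Therefore the treewidth is 1.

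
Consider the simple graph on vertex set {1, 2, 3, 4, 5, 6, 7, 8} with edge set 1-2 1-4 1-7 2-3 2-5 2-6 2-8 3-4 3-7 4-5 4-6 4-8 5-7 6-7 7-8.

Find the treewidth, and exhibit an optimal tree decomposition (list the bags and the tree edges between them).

Treewidth 3.
One such decomposition:
Bags: B1 = {2, 3, 4, 7}  B2 = {2, 4, 5, 7}  B3 = {1, 2, 4, 7}  B4 = {2, 4, 6, 7}  B5 = {2, 4, 7, 8}
Tree: B1–B2, B2–B3, B3–B4, B4–B5

Every bag has size at most 4, so the width is 4 − 1 = 3 and tw(G) ≤ 3. For the lower bound: the 4 vertex sets {2,3}, {4,5}, {7}, {1} are disjoint, each induces a connected subgraph, and every pair is joined by at least one edge of G. Contracting each set to a single vertex therefore yields K_{4} as a minor, and since treewidth is minor-monotone, tw(G) ≥ tw(K_{4}) = 3. Hence tw(G) = 3 exactly.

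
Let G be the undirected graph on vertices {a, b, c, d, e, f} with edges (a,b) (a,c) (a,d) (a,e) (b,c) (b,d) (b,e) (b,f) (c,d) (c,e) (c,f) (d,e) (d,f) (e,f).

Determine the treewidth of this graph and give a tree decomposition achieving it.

Treewidth 4.
One optimal decomposition is:
Bags: B1 = {b, c, d, e, f}  B2 = {a, b, c, d, e}
Tree: B1–B2

The largest bag has 5 vertices, giving width 4; this decomposition certifies tw(G) ≤ 4. Conversely, {b, c, d, e, f} is a clique of size 5, and the vertices of any clique must share a bag in every tree decomposition; so some bag has ≥ 5 vertices and tw(G) ≥ 4. Combining the bounds, tw(G) = 4.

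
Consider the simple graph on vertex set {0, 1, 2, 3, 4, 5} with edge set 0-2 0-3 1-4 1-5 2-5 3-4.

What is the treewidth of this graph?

A width-2 tree decomposition is:
Bags: B1 = {0, 3, 4}  B2 = {0, 1, 4}  B3 = {0, 1, 5}  B4 = {0, 2, 5}
Tree: B1–B2, B2–B3, B3–B4
Every bag has size at most 3, so the width is 3 − 1 = 2 and tw(G) ≤ 2. For the lower bound, G contains the cycle 0–3–4–1–5–2–0, so G is not a forest; only forests have treewidth ≤ 1, hence tw(G) ≥ 2. The upper and lower bounds meet at 2, so that is the treewidth.

2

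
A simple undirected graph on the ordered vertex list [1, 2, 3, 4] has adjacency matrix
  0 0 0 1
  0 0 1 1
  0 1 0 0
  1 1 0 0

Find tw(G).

A width-1 tree decomposition is:
Bags: B1 = {2, 3}  B2 = {2, 4}  B3 = {1, 4}
Tree: B1–B2, B2–B3
The largest bag has 2 vertices, giving width 1; this decomposition certifies tw(G) ≤ 1. G has an edge, so its treewidth is at least 1. Combining the bounds, tw(G) = 1.

1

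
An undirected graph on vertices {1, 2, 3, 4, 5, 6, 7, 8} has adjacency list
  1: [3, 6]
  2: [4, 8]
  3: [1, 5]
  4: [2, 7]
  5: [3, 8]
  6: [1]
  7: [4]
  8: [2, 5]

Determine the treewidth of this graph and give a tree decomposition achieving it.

Treewidth 1.
One such decomposition:
Bags: B1 = {1, 6}  B2 = {1, 3}  B3 = {3, 5}  B4 = {5, 8}  B5 = {2, 8}  B6 = {2, 4}  B7 = {4, 7}
Tree: B1–B2, B2–B3, B3–B4, B4–B5, B5–B6, B6–B7

Each bag holds 2 vertices, so the decomposition has width 1, which upper-bounds the treewidth. Any graph with an edge has treewidth ≥ 1, and G has the edge 6–1. Therefore the treewidth is 1.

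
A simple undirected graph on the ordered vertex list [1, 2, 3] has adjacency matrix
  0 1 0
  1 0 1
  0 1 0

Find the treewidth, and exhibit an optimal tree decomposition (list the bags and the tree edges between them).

Treewidth 1.
One such decomposition:
Bags: B1 = {2, 3}  B2 = {1, 2}
Tree: B1–B2

The largest bag has 2 vertices, giving width 1; this decomposition certifies tw(G) ≤ 1. Since G has at least one edge (e.g. 3–2), it is not an edgeless graph, so tw(G) ≥ 1. Combining the bounds, tw(G) = 1.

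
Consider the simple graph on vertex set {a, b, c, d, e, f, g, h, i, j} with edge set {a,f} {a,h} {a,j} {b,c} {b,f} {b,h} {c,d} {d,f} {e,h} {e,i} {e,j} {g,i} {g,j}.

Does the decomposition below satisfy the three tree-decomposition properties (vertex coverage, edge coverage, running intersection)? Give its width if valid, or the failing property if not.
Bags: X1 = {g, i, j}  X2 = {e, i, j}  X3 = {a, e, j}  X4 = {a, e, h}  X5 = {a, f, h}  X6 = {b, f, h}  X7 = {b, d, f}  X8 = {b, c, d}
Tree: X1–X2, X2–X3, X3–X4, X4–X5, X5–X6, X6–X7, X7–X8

Yes; width 2.

Checking the three conditions: (i) the bags cover all of {a, b, c, d, e, f, g, h, i, j}; (ii) for each edge, some bag contains both endpoints; (iii) the bags containing any fixed vertex form a subtree. All hold, so the decomposition is valid with width 3 − 1 = 2.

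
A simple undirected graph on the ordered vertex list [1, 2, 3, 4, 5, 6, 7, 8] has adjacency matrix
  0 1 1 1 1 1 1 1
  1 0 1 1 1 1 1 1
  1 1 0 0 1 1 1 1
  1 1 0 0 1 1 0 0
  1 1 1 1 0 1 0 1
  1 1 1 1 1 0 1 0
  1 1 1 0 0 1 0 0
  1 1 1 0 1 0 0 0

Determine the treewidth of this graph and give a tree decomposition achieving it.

Treewidth 4.
Bags: B1 = {1, 2, 4, 5, 6}  B2 = {1, 2, 3, 5, 6}  B3 = {1, 2, 3, 5, 8}  B4 = {1, 2, 3, 6, 7}
Tree: B1–B2, B2–B3, B2–B4

The largest bag has 5 vertices, giving width 4; this decomposition certifies tw(G) ≤ 4. Conversely, {1, 2, 3, 5, 8} is a clique of size 5, and the vertices of any clique must share a bag in every tree decomposition; so some bag has ≥ 5 vertices and tw(G) ≥ 4. Combining the bounds, tw(G) = 4.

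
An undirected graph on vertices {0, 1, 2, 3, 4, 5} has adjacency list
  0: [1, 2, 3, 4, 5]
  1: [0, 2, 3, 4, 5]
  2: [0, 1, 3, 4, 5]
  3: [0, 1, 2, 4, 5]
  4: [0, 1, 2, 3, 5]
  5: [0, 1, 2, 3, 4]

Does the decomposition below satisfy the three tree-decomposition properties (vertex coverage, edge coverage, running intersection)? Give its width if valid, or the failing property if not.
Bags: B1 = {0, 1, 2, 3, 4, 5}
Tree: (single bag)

Yes; width 5.

Every vertex of G appears in some bag (union = {0, 1, 2, 3, 4, 5}); every edge is covered by a bag; and for each vertex v the set of bags containing v is connected in the bag tree. The decomposition is therefore valid. The largest bag has 6 vertices, so the width is 5.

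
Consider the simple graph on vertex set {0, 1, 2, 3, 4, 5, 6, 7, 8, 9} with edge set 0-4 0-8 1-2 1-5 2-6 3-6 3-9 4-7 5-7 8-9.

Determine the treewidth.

2

A width-2 tree decomposition is:
Bags: B1 = {2, 3, 6}  B2 = {1, 2, 3}  B3 = {1, 3, 5}  B4 = {3, 5, 7}  B5 = {3, 4, 7}  B6 = {0, 3, 4}  B7 = {0, 3, 8}  B8 = {3, 8, 9}
Tree: B1–B2, B2–B3, B3–B4, B4–B5, B5–B6, B6–B7, B7–B8
Each bag holds 3 vertices, so the decomposition has width 2, which upper-bounds the treewidth. For the lower bound, G contains the cycle 3–6–2–1–5–7–4–0–8–9–3, so G is not a forest; only forests have treewidth ≤ 1, hence tw(G) ≥ 2. Hence tw(G) = 2 exactly.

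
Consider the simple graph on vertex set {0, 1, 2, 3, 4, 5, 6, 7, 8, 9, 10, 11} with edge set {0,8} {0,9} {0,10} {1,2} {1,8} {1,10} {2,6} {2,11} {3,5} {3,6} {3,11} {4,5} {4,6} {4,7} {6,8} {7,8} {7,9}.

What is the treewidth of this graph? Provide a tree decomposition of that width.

Each bag holds 4 vertices, so the decomposition has width 3, which upper-bounds the treewidth. For the lower bound: the 4 vertex sets {3,5,11}, {2}, {6}, {1,4,7,8} are disjoint, each induces a connected subgraph, and every pair is joined by at least one edge of G. Contracting each set to a single vertex therefore yields K_{4} as a minor, and since treewidth is minor-monotone, tw(G) ≥ tw(K_{4}) = 3. Combining the bounds, tw(G) = 3.

Treewidth 3.
One such decomposition:
Bags: B1 = {2, 3, 5, 11}  B2 = {2, 3, 5, 6}  B3 = {2, 4, 5, 6}  B4 = {1, 2, 4, 6}  B5 = {1, 4, 6, 8}  B6 = {1, 4, 7, 8}  B7 = {1, 7, 8, 10}  B8 = {0, 7, 8, 10}  B9 = {0, 7, 9, 10}
Tree: B1–B2, B2–B3, B3–B4, B4–B5, B5–B6, B6–B7, B7–B8, B8–B9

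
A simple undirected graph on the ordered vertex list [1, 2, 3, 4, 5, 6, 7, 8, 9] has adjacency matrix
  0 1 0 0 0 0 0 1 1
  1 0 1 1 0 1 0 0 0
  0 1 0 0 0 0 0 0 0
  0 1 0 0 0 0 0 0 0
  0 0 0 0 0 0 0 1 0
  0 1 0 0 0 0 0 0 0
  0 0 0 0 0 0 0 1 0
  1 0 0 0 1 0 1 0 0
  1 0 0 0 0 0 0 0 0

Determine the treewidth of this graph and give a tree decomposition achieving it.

The largest bag has 2 vertices, giving width 1; this decomposition certifies tw(G) ≤ 1. Since G has at least one edge (e.g. 2–4), it is not an edgeless graph, so tw(G) ≥ 1. Hence tw(G) = 1 exactly.

Treewidth 1.
Bags: B1 = {2, 4}  B2 = {1, 2}  B3 = {1, 9}  B4 = {1, 8}  B5 = {5, 8}  B6 = {2, 6}  B7 = {2, 3}  B8 = {7, 8}
Tree: B1–B2, B2–B3, B2–B4, B4–B5, B2–B6, B1–B7, B4–B8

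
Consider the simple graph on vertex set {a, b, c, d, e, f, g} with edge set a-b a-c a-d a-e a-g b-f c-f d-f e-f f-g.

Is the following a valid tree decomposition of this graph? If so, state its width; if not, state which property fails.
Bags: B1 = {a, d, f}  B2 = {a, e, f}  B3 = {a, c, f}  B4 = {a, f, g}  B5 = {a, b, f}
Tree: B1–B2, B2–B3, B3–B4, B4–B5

Checking the three conditions: (i) the bags cover all of {a, b, c, d, e, f, g}; (ii) for each edge, some bag contains both endpoints; (iii) the bags containing any fixed vertex form a subtree. All hold, so the decomposition is valid with width 3 − 1 = 2.

Yes; width 2.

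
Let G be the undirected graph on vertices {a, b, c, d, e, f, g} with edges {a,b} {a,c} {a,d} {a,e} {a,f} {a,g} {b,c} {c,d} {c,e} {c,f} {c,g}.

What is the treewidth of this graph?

2

A width-2 tree decomposition is:
Bags: B1 = {a, b, c}  B2 = {a, c, f}  B3 = {a, c, g}  B4 = {a, c, d}  B5 = {a, c, e}
Tree: B1–B2, B1–B3, B2–B4, B4–B5
Each bag holds 3 vertices, so the decomposition has width 2, which upper-bounds the treewidth. On the other hand G contains the 3-clique {a, c, d}. A clique must lie in a single bag of any decomposition, so no decomposition can have width below 2. Therefore the treewidth is 2.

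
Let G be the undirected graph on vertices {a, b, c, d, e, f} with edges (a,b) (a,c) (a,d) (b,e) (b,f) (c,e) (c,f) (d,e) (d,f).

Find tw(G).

A width-3 tree decomposition is:
Bags: B1 = {a, d, e, f}  B2 = {a, c, e, f}  B3 = {a, b, e, f}
Tree: B1–B2, B2–B3
Each bag holds 4 vertices, so the decomposition has width 3, which upper-bounds the treewidth. For the lower bound: the 4 vertex sets {d,f}, {c,e}, {a}, {b} are disjoint, each induces a connected subgraph, and every pair is joined by at least one edge of G. Contracting each set to a single vertex therefore yields K_{4} as a minor, and since treewidth is minor-monotone, tw(G) ≥ tw(K_{4}) = 3. Therefore the treewidth is 3.

3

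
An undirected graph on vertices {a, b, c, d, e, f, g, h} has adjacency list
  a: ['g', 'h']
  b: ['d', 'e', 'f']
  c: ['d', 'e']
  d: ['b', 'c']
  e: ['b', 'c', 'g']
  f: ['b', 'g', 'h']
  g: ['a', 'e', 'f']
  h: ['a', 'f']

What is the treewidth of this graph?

A width-2 tree decomposition is:
Bags: B1 = {a, f, h}  B2 = {a, f, g}  B3 = {b, f, g}  B4 = {b, e, g}  B5 = {b, d, e}  B6 = {c, d, e}
Tree: B1–B2, B2–B3, B3–B4, B4–B5, B5–B6
Each bag holds 3 vertices, so the decomposition has width 2, which upper-bounds the treewidth. For the lower bound, G contains the cycle h–a–g–f–h, so G is not a forest; only forests have treewidth ≤ 1, hence tw(G) ≥ 2. Hence tw(G) = 2 exactly.

2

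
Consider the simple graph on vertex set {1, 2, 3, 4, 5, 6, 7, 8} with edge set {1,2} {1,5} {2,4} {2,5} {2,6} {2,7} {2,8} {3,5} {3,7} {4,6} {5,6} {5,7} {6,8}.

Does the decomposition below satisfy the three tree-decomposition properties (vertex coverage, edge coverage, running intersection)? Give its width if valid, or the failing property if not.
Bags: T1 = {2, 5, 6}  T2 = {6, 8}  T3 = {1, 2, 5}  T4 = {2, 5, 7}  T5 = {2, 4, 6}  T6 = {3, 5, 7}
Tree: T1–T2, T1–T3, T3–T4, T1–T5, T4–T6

A tree decomposition must satisfy three properties: every vertex lies in some bag; for every edge, both endpoints lie together in some bag; and for every vertex, the bags containing it form a connected subtree. Here edge (2,8) lies in no bag, so the decomposition is invalid.

No — edge (2,8) lies in no bag.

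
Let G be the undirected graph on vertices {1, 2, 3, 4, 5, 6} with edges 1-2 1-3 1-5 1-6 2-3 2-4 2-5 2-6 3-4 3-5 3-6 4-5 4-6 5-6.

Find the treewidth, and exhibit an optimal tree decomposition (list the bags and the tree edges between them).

The largest bag has 5 vertices, giving width 4; this decomposition certifies tw(G) ≤ 4. Conversely, {1, 2, 3, 5, 6} is a clique of size 5, and the vertices of any clique must share a bag in every tree decomposition; so some bag has ≥ 5 vertices and tw(G) ≥ 4. Hence tw(G) = 4 exactly.

Treewidth 4.
Bags: B1 = {2, 3, 4, 5, 6}  B2 = {1, 2, 3, 5, 6}
Tree: B1–B2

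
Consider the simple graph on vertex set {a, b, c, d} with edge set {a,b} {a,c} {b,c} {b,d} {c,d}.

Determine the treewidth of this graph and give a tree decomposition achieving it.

Every bag has size at most 3, so the width is 3 − 1 = 2 and tw(G) ≤ 2. Conversely, {b, c, d} is a clique of size 3, and the vertices of any clique must share a bag in every tree decomposition; so some bag has ≥ 3 vertices and tw(G) ≥ 2. The upper and lower bounds meet at 2, so that is the treewidth.

Treewidth 2.
One optimal decomposition is:
Bags: B1 = {b, c, d}  B2 = {a, b, c}
Tree: B1–B2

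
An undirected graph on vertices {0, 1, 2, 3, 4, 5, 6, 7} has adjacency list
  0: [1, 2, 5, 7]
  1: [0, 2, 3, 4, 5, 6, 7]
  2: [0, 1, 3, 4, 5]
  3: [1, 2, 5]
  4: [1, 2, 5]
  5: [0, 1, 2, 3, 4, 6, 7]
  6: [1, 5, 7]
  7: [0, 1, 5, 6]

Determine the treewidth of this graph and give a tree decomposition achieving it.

Treewidth 3.
Bags: B1 = {0, 1, 2, 5}  B2 = {0, 1, 5, 7}  B3 = {1, 2, 3, 5}  B4 = {1, 2, 4, 5}  B5 = {1, 5, 6, 7}
Tree: B1–B2, B1–B3, B3–B4, B2–B5

Every bag has size at most 4, so the width is 4 − 1 = 3 and tw(G) ≤ 3. On the other hand G contains the 4-clique {0, 1, 2, 5}. A clique must lie in a single bag of any decomposition, so no decomposition can have width below 3. The upper and lower bounds meet at 3, so that is the treewidth.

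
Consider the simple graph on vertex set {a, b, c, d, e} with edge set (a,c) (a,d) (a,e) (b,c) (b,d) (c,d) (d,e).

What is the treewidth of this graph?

A width-2 tree decomposition is:
Bags: B1 = {b, c, d}  B2 = {a, c, d}  B3 = {a, d, e}
Tree: B1–B2, B2–B3
The largest bag has 3 vertices, giving width 2; this decomposition certifies tw(G) ≤ 2. Conversely, {a, d, e} is a clique of size 3, and the vertices of any clique must share a bag in every tree decomposition; so some bag has ≥ 3 vertices and tw(G) ≥ 2. Combining the bounds, tw(G) = 2.

2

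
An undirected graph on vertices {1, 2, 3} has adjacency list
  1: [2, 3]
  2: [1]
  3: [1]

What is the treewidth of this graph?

A width-1 tree decomposition is:
Bags: B1 = {1, 3}  B2 = {1, 2}
Tree: B1–B2
Every bag has size at most 2, so the width is 2 − 1 = 1 and tw(G) ≤ 1. Since G has at least one edge (e.g. 3–1), it is not an edgeless graph, so tw(G) ≥ 1. The upper and lower bounds meet at 1, so that is the treewidth.

1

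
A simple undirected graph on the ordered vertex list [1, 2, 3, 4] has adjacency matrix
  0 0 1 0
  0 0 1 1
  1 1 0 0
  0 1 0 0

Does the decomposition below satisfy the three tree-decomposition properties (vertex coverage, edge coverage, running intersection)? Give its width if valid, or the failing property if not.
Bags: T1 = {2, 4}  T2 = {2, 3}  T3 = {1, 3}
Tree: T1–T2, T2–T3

Yes; width 1.

Every vertex of G appears in some bag (union = {1, 2, 3, 4}); every edge is covered by a bag; and for each vertex v the set of bags containing v is connected in the bag tree. The decomposition is therefore valid. The largest bag has 2 vertices, so the width is 1.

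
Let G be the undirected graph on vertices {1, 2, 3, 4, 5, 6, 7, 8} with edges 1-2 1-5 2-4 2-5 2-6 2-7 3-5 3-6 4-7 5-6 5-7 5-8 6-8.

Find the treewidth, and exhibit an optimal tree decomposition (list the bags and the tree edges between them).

Every bag has size at most 3, so the width is 3 − 1 = 2 and tw(G) ≤ 2. For the lower bound, the 3 vertices {2, 4, 7} are pairwise adjacent, and any tree decomposition puts a clique entirely inside one bag — forcing width ≥ 2. Therefore the treewidth is 2.

Treewidth 2.
One optimal decomposition is:
Bags: B1 = {2, 5, 7}  B2 = {2, 4, 7}  B3 = {1, 2, 5}  B4 = {2, 5, 6}  B5 = {5, 6, 8}  B6 = {3, 5, 6}
Tree: B1–B2, B1–B3, B1–B4, B4–B5, B4–B6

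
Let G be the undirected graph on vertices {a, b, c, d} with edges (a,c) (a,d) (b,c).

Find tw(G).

1

A width-1 tree decomposition is:
Bags: B1 = {a, c}  B2 = {a, d}  B3 = {b, c}
Tree: B1–B2, B1–B3
Every bag has size at most 2, so the width is 2 − 1 = 1 and tw(G) ≤ 1. G has an edge, so its treewidth is at least 1. Hence tw(G) = 1 exactly.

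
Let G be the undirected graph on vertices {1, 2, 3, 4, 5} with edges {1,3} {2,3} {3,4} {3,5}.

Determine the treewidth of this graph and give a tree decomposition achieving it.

Each bag holds 2 vertices, so the decomposition has width 1, which upper-bounds the treewidth. G has an edge, so its treewidth is at least 1. Combining the bounds, tw(G) = 1.

Treewidth 1.
Bags: B1 = {3, 5}  B2 = {2, 3}  B3 = {1, 3}  B4 = {3, 4}
Tree: B1–B2, B2–B3, B1–B4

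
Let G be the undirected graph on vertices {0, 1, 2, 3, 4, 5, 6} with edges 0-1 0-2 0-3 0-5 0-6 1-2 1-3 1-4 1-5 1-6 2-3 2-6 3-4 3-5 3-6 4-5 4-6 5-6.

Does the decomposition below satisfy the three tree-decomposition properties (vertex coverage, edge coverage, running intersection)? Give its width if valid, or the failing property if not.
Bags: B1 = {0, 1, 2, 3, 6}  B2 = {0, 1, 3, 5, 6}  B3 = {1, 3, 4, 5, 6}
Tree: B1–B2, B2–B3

Yes; width 4.

Vertex coverage: the bags together contain {0, 1, 2, 3, 4, 5, 6}, the full vertex set. Edge coverage: each edge of G has both endpoints in at least one bag. Running intersection: for every vertex, the bags containing it form a connected subtree. All three properties hold, so this is a valid tree decomposition of width max|bag| − 1 = 4, and hence tw(G) ≤ 4.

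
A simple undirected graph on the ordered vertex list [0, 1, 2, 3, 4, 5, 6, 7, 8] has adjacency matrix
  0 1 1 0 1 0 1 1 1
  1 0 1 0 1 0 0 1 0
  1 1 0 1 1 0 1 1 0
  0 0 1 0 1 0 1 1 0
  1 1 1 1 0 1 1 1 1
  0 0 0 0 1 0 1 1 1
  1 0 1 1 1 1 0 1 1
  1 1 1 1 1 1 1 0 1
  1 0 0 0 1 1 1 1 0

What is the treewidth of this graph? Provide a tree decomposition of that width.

The largest bag has 5 vertices, giving width 4; this decomposition certifies tw(G) ≤ 4. For the lower bound, the 5 vertices {0, 1, 2, 4, 7} are pairwise adjacent, and any tree decomposition puts a clique entirely inside one bag — forcing width ≥ 4. Therefore the treewidth is 4.

Treewidth 4.
One such decomposition:
Bags: B1 = {0, 2, 4, 6, 7}  B2 = {0, 4, 6, 7, 8}  B3 = {2, 3, 4, 6, 7}  B4 = {4, 5, 6, 7, 8}  B5 = {0, 1, 2, 4, 7}
Tree: B1–B2, B1–B3, B2–B4, B1–B5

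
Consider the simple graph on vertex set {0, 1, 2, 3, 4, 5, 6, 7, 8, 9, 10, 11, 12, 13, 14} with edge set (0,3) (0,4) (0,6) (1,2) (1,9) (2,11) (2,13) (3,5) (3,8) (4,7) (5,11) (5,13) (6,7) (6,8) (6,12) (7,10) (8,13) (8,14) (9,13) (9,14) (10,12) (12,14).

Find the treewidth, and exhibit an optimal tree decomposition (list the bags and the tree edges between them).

The largest bag has 4 vertices, giving width 3; this decomposition certifies tw(G) ≤ 3. For the lower bound: the 4 vertex sets {1,2,11}, {5}, {13}, {3,8,9,14} are disjoint, each induces a connected subgraph, and every pair is joined by at least one edge of G. Contracting each set to a single vertex therefore yields K_{4} as a minor, and since treewidth is minor-monotone, tw(G) ≥ tw(K_{4}) = 3. Therefore the treewidth is 3.

Treewidth 3.
One such decomposition:
Bags: B1 = {1, 2, 5, 11}  B2 = {1, 2, 5, 13}  B3 = {1, 5, 9, 13}  B4 = {3, 5, 9, 13}  B5 = {3, 8, 9, 13}  B6 = {3, 8, 9, 14}  B7 = {0, 3, 8, 14}  B8 = {0, 6, 8, 14}  B9 = {0, 6, 12, 14}  B10 = {0, 4, 6, 12}  B11 = {4, 6, 7, 12}  B12 = {4, 7, 10, 12}
Tree: B1–B2, B2–B3, B3–B4, B4–B5, B5–B6, B6–B7, B7–B8, B8–B9, B9–B10, B10–B11, B11–B12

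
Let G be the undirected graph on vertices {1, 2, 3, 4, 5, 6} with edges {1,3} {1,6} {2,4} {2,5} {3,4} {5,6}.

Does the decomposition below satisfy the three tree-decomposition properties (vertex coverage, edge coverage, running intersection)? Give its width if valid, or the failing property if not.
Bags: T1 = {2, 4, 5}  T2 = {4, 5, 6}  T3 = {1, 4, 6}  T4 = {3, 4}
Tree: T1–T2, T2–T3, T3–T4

No — edge (1,3) lies in no bag.

A tree decomposition must satisfy three properties: every vertex lies in some bag; for every edge, both endpoints lie together in some bag; and for every vertex, the bags containing it form a connected subtree. Here edge (1,3) lies in no bag, so the decomposition is invalid.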